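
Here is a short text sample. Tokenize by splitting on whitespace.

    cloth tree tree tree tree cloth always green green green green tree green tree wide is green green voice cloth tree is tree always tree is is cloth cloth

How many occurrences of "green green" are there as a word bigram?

4

Scanning the 28 overlapping bigram windows for "green green":
  position 8–9: green green
  position 9–10: green green
  position 10–11: green green
  position 17–18: green green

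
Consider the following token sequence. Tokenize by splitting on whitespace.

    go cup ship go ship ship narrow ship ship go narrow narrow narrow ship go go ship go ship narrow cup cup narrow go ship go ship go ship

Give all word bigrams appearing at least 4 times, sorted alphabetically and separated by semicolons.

go ship; ship go

Bigram counts meeting the condition (at least 4 times):
  go ship: 6
  ship go: 6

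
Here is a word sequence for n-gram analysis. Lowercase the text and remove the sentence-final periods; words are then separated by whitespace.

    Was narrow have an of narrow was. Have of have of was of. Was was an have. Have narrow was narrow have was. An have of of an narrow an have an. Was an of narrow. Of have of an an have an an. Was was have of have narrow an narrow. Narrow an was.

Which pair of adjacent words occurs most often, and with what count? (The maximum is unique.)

"have of", 5 times

Bigram frequencies (highest first):
  have of: 5
  an have: 4
  have an: 3
  of have: 3
  was an: 3
  narrow an: 3
  … (19 more, each ≤ 3)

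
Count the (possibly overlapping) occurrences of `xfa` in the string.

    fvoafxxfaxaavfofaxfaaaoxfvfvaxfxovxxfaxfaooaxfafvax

5

Sliding a length-3 window over the 51 characters (49 positions):
  position 7–9: xfa
  position 18–20: xfa
  position 36–38: xfa
  position 39–41: xfa
  position 45–47: xfa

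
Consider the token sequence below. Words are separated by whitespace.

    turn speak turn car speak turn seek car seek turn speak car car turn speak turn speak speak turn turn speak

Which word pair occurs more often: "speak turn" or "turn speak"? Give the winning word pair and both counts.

"speak turn": 4 occurrences
"turn speak": 5 occurrences

"turn speak" (5 vs 4)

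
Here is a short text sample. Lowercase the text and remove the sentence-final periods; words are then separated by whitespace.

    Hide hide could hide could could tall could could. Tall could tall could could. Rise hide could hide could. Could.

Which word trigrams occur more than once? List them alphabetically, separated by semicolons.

could could tall; could hide could; could tall could; hide could could; hide could hide; tall could could

Trigram counts meeting the condition (more than once):
  could could tall: 2
  could hide could: 2
  could tall could: 3
  hide could could: 2
  hide could hide: 2
  tall could could: 2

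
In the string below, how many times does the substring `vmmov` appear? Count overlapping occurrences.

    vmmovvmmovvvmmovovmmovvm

4

Sliding a length-5 window over the 24 characters (20 positions):
  position 1–5: vmmov
  position 6–10: vmmov
  position 12–16: vmmov
  position 18–22: vmmov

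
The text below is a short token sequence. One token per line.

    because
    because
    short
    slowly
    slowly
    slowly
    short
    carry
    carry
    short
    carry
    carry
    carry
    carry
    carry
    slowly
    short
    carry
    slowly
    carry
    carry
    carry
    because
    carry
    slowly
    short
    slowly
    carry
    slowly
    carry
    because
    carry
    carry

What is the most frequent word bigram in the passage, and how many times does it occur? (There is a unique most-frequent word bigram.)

"carry carry", 8 times

Bigram frequencies (highest first):
  carry carry: 8
  carry slowly: 4
  slowly short: 3
  short carry: 3
  slowly carry: 3
  short slowly: 2
  … (6 more, each ≤ 2)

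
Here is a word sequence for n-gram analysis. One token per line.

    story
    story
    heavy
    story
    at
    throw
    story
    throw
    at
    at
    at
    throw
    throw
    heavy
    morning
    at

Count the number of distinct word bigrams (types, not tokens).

13

16 tokens → 15 bigram windows in total.
Repeated bigrams (each contributes count−1 duplicates):
  at at: 2
  at throw: 2
2 duplicate windows → 15 − 2 = 13 distinct.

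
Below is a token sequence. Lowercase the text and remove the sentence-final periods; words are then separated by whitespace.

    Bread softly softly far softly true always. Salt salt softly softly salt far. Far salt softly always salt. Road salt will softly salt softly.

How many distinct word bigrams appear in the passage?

18

24 tokens → 23 bigram windows in total.
Repeated bigrams (each contributes count−1 duplicates):
  salt softly: 3
  always salt: 2
  softly salt: 2
  softly softly: 2
5 duplicate windows → 23 − 5 = 18 distinct.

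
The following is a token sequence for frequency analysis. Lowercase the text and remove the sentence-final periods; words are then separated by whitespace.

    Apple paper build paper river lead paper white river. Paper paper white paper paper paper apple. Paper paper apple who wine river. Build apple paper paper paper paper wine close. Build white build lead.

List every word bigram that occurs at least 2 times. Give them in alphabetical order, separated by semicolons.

apple paper; paper apple; paper paper; paper white

Bigram counts meeting the condition (at least 2 times):
  apple paper: 3
  paper apple: 2
  paper paper: 7
  paper white: 2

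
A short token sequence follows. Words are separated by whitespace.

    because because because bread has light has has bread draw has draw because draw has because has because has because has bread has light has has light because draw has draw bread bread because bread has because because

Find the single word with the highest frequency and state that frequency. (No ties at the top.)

"has", 13 times

Unigram frequencies (highest first):
  has: 13
  because: 11
  bread: 6
  draw: 5
  light: 3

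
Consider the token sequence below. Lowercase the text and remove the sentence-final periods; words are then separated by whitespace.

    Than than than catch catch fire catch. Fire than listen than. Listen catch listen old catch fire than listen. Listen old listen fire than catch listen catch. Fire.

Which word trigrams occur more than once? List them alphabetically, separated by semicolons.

Trigram counts meeting the condition (more than once):
  catch fire than: 2
  fire than listen: 2

catch fire than; fire than listen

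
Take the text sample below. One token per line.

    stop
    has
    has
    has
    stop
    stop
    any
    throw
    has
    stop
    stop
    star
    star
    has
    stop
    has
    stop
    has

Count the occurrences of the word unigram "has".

Scanning the 18 tokens for "has":
  position 2: has
  position 3: has
  position 4: has
  position 9: has
  position 14: has
  position 16: has
  position 18: has

7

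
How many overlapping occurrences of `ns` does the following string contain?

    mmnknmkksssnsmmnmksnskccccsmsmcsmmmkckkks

Sliding a length-2 window over the 41 characters (40 positions):
  position 12–13: ns
  position 20–21: ns

2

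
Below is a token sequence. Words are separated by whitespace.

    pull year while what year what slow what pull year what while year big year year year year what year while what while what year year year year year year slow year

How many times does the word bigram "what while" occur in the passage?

Scanning the 31 overlapping bigram windows for "what while":
  position 11–12: what while
  position 22–23: what while

2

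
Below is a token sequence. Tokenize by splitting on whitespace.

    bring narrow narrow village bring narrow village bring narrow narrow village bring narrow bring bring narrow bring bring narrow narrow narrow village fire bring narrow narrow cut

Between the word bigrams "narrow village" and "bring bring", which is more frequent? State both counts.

"narrow village": 4 occurrences
"bring bring": 2 occurrences

"narrow village" (4 vs 2)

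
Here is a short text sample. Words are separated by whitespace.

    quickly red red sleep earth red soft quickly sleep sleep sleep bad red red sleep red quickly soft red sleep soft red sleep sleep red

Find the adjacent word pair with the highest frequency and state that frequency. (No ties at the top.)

Bigram frequencies (highest first):
  red sleep: 4
  sleep sleep: 3
  red red: 2
  sleep red: 2
  soft red: 2
  quickly red: 1
  … (10 more, each ≤ 1)

"red sleep", 4 times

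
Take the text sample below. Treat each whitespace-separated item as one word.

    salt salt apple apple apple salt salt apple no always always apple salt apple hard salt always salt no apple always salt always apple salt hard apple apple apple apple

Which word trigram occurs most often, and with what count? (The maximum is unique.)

"apple apple apple", 3 times

Trigram frequencies (highest first):
  apple apple apple: 3
  salt salt apple: 2
  always apple salt: 2
  salt apple apple: 1
  apple apple salt: 1
  apple salt salt: 1
  … (18 more, each ≤ 1)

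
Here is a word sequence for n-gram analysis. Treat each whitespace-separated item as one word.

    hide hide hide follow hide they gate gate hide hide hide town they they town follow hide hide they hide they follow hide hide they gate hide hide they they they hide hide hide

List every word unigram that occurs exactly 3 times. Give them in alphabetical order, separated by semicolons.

follow; gate

Unigram counts meeting the condition (exactly 3 times):
  follow: 3
  gate: 3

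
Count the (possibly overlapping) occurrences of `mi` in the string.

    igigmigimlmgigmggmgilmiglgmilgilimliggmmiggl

Sliding a length-2 window over the 44 characters (43 positions):
  position 5–6: mi
  position 22–23: mi
  position 27–28: mi
  position 40–41: mi

4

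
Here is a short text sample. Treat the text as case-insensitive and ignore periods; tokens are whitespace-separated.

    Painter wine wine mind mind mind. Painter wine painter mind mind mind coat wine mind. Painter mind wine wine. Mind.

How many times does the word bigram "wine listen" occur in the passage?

Scanning the 19 overlapping bigram windows for "wine listen":
  (none found)

0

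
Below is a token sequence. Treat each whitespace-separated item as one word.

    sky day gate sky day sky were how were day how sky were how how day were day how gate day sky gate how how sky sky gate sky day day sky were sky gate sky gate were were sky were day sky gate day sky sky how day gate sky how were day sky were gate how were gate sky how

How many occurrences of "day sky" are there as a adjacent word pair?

Scanning the 61 overlapping bigram windows for "day sky":
  position 5–6: day sky
  position 21–22: day sky
  position 31–32: day sky
  position 42–43: day sky
  position 45–46: day sky
  position 54–55: day sky

6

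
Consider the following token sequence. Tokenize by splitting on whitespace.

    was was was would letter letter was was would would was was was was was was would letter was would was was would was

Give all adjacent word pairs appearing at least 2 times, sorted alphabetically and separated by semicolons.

Bigram counts meeting the condition (at least 2 times):
  letter was: 2
  was was: 9
  was would: 5
  would letter: 2
  would was: 3

letter was; was was; was would; would letter; would was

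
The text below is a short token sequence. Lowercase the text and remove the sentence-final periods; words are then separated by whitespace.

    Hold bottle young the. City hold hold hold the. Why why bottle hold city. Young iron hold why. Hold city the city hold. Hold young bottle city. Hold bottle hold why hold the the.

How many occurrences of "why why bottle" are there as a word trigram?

Scanning the 32 overlapping trigram windows for "why why bottle":
  position 10–12: why why bottle

1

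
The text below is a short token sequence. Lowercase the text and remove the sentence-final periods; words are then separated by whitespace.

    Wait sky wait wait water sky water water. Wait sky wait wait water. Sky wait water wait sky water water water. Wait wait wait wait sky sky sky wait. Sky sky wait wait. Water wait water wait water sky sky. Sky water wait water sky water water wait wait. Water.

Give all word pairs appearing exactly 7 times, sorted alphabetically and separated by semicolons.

Bigram counts meeting the condition (exactly 7 times):
  wait wait: 7
  water wait: 7

wait wait; water wait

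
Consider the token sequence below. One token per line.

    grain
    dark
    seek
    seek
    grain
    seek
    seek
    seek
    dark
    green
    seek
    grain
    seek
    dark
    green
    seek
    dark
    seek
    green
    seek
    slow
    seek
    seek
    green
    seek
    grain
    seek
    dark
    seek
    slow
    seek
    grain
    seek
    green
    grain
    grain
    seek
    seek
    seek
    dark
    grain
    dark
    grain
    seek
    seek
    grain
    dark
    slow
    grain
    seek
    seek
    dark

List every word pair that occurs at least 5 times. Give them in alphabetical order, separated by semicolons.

grain seek; seek dark; seek grain; seek seek

Bigram counts meeting the condition (at least 5 times):
  grain seek: 7
  seek dark: 6
  seek grain: 5
  seek seek: 8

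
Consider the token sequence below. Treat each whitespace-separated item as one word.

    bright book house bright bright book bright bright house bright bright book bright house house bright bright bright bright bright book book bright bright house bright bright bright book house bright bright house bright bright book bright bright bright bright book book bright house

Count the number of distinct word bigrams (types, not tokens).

8

44 tokens → 43 bigram windows in total.
Repeated bigrams (each contributes count−1 duplicates):
  bright bright: 15
  bright book: 7
  house bright: 6
  book bright: 5
  bright house: 5
  book book: 2
  book house: 2
35 duplicate windows → 43 − 35 = 8 distinct.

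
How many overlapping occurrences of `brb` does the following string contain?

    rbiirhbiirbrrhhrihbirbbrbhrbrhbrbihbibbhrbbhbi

Sliding a length-3 window over the 46 characters (44 positions):
  position 23–25: brb
  position 31–33: brb

2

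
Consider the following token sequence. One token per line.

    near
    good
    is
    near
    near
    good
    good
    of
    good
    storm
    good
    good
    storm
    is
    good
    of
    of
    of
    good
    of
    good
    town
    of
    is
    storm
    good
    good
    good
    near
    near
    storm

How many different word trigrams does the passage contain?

31 tokens → 29 trigram windows in total.
Repeated trigrams (each contributes count−1 duplicates):
  good of good: 2
  storm good good: 2
2 duplicate windows → 29 − 2 = 27 distinct.

27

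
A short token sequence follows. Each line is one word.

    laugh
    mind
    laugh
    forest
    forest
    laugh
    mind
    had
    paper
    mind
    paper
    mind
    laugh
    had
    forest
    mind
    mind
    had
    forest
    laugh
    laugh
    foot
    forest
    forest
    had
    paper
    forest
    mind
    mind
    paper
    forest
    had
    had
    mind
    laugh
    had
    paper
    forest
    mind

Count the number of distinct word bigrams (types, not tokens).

20

39 tokens → 38 bigram windows in total.
Repeated bigrams (each contributes count−1 duplicates):
  forest mind: 3
  had paper: 3
  mind laugh: 3
  paper forest: 3
  forest forest: 2
  forest had: 2
  forest laugh: 2
  had forest: 2
  … (6 more repeated)
18 duplicate windows → 38 − 18 = 20 distinct.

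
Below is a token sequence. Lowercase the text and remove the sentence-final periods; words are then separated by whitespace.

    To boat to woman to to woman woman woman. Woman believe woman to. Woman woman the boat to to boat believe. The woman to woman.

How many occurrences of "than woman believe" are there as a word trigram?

Scanning the 23 overlapping trigram windows for "than woman believe":
  (none found)

0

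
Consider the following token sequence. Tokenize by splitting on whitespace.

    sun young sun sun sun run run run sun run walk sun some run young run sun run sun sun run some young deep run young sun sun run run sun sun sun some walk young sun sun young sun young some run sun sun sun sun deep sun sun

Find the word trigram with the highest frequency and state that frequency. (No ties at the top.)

Trigram frequencies (highest first):
  sun sun sun: 4
  young sun sun: 3
  sun sun run: 3
  run sun sun: 3
  sun young sun: 2
  sun run run: 2
  … (29 more, each ≤ 2)

"sun sun sun", 4 times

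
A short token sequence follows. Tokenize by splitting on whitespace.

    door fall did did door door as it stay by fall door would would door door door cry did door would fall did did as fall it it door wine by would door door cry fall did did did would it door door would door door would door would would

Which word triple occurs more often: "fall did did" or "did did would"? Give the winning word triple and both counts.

"fall did did" (3 vs 1)

"fall did did": 3 occurrences
"did did would": 1 occurrence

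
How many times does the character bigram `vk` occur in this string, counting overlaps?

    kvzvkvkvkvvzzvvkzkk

4

Sliding a length-2 window over the 19 characters (18 positions):
  position 4–5: vk
  position 6–7: vk
  position 8–9: vk
  position 15–16: vk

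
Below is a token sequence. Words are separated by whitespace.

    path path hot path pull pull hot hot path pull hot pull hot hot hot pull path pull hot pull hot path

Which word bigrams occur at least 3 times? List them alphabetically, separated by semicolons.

Bigram counts meeting the condition (at least 3 times):
  hot hot: 3
  hot path: 3
  hot pull: 3
  path pull: 3
  pull hot: 5

hot hot; hot path; hot pull; path pull; pull hot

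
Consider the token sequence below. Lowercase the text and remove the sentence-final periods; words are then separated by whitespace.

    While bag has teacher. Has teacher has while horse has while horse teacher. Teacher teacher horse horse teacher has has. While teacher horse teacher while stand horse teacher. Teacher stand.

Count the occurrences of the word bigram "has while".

3

Scanning the 29 overlapping bigram windows for "has while":
  position 7–8: has while
  position 10–11: has while
  position 20–21: has while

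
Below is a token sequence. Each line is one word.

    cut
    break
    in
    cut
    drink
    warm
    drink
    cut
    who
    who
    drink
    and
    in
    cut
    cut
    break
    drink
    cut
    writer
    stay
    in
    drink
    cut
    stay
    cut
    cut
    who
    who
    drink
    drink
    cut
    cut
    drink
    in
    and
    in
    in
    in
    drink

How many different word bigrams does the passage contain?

39 tokens → 38 bigram windows in total.
Repeated bigrams (each contributes count−1 duplicates):
  drink cut: 4
  cut cut: 3
  and in: 2
  cut break: 2
  cut drink: 2
  cut who: 2
  in cut: 2
  in drink: 2
  … (3 more repeated)
14 duplicate windows → 38 − 14 = 24 distinct.

24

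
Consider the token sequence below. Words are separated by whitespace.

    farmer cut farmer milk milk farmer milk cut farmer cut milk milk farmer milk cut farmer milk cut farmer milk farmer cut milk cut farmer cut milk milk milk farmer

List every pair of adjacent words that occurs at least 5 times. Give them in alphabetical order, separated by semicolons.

Bigram counts meeting the condition (at least 5 times):
  cut farmer: 5
  farmer milk: 5

cut farmer; farmer milk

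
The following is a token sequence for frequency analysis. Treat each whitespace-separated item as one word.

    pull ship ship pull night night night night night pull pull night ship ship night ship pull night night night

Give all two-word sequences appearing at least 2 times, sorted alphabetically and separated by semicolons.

Bigram counts meeting the condition (at least 2 times):
  night night: 6
  night ship: 2
  pull night: 3
  ship pull: 2
  ship ship: 2

night night; night ship; pull night; ship pull; ship ship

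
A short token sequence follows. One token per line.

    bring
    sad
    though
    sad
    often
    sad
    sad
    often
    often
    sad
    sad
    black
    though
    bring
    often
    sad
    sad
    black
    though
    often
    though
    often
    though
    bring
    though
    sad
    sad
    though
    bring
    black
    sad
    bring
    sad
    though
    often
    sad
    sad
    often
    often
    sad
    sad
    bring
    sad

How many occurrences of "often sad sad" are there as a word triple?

Scanning the 41 overlapping trigram windows for "often sad sad":
  position 5–7: often sad sad
  position 9–11: often sad sad
  position 15–17: often sad sad
  position 35–37: often sad sad
  position 39–41: often sad sad

5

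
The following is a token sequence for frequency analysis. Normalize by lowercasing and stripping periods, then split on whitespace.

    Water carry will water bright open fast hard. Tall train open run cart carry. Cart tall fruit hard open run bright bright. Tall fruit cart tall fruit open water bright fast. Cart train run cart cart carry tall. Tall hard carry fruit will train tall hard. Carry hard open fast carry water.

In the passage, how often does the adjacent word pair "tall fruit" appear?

Scanning the 51 overlapping bigram windows for "tall fruit":
  position 16–17: tall fruit
  position 23–24: tall fruit
  position 26–27: tall fruit

3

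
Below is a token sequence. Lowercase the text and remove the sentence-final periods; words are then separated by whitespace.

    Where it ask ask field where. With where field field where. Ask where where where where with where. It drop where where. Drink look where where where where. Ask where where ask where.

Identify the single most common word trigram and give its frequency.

Trigram frequencies (highest first):
  where where where: 4
  where ask where: 3
  where with where: 2
  ask where where: 2
  where where ask: 2
  where it ask: 1
  … (17 more, each ≤ 1)

"where where where", 4 times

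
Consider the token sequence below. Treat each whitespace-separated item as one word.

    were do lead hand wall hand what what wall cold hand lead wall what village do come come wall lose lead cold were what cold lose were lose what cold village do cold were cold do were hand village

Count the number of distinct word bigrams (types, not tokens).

39 tokens → 38 bigram windows in total.
Repeated bigrams (each contributes count−1 duplicates):
  cold were: 2
  village do: 2
  what cold: 2
3 duplicate windows → 38 − 3 = 35 distinct.

35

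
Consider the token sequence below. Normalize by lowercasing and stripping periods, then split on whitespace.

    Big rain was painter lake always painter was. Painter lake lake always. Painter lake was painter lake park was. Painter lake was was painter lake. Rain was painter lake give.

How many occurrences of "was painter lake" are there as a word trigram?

6

Scanning the 28 overlapping trigram windows for "was painter lake":
  position 3–5: was painter lake
  position 8–10: was painter lake
  position 15–17: was painter lake
  position 19–21: was painter lake
  position 23–25: was painter lake
  position 27–29: was painter lake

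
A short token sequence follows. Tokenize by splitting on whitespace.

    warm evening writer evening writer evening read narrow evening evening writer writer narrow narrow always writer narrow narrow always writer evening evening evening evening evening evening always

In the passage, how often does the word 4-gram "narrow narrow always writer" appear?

2

Scanning the 24 overlapping 4-gram windows for "narrow narrow always writer":
  position 13–16: narrow narrow always writer
  position 17–20: narrow narrow always writer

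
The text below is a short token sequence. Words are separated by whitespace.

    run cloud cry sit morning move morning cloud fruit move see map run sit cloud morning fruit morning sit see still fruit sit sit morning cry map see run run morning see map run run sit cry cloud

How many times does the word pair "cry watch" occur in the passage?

0

Scanning the 37 overlapping bigram windows for "cry watch":
  (none found)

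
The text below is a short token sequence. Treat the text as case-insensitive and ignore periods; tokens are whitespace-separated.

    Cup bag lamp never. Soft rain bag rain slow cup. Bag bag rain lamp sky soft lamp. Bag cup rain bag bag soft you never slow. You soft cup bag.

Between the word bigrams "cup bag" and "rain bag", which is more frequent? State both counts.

"cup bag": 3 occurrences
"rain bag": 2 occurrences

"cup bag" (3 vs 2)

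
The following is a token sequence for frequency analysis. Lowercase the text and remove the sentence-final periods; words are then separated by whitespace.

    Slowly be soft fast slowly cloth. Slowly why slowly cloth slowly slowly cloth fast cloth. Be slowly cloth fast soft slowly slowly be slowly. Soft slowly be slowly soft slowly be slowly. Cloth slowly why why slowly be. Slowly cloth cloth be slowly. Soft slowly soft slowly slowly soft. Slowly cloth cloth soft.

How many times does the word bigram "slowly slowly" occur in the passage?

Scanning the 52 overlapping bigram windows for "slowly slowly":
  position 11–12: slowly slowly
  position 21–22: slowly slowly
  position 47–48: slowly slowly

3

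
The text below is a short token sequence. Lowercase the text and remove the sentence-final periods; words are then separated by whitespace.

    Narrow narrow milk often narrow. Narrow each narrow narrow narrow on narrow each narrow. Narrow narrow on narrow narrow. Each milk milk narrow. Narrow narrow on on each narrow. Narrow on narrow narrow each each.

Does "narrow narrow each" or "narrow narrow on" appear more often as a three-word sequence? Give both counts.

"narrow narrow on" (4 vs 3)

"narrow narrow each": 3 occurrences
"narrow narrow on": 4 occurrences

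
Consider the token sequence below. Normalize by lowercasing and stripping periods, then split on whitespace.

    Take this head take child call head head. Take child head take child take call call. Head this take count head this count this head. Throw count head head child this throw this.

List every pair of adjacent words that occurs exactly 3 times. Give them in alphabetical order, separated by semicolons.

Bigram counts meeting the condition (exactly 3 times):
  head take: 3
  take child: 3

head take; take child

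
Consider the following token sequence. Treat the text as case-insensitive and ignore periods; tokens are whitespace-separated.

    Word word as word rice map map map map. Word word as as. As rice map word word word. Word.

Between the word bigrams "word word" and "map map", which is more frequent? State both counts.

"word word" (5 vs 3)

"word word": 5 occurrences
"map map": 3 occurrences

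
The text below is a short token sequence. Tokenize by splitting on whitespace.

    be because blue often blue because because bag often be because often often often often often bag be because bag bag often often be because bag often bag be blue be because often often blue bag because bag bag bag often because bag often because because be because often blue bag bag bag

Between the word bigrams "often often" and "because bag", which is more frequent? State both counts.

"often often": 6 occurrences
"because bag": 5 occurrences

"often often" (6 vs 5)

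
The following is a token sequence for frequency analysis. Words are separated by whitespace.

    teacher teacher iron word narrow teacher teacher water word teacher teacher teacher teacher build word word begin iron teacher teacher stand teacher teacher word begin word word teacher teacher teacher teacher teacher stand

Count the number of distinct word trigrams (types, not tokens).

33 tokens → 31 trigram windows in total.
Repeated trigrams (each contributes count−1 duplicates):
  teacher teacher teacher: 5
  teacher teacher stand: 2
  word teacher teacher: 2
6 duplicate windows → 31 − 6 = 25 distinct.

25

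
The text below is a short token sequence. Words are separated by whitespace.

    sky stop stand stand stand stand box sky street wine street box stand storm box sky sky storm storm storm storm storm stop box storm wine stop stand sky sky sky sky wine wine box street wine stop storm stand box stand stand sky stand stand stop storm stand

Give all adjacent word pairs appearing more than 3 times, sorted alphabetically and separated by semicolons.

Bigram counts meeting the condition (more than 3 times):
  sky sky: 4
  stand stand: 5
  storm storm: 4

sky sky; stand stand; storm storm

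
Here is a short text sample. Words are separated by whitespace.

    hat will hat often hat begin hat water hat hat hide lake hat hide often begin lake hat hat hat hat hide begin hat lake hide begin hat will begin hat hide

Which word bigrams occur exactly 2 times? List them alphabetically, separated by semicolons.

hat will; hide begin; lake hat

Bigram counts meeting the condition (exactly 2 times):
  hat will: 2
  hide begin: 2
  lake hat: 2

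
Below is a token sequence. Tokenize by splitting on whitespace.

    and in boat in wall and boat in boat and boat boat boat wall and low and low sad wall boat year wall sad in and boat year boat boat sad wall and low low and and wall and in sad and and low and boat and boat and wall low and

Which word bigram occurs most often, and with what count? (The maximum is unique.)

"and boat", 5 times

Bigram frequencies (highest first):
  and boat: 5
  wall and: 4
  and low: 4
  low and: 4
  boat and: 3
  boat boat: 3
  … (21 more, each ≤ 2)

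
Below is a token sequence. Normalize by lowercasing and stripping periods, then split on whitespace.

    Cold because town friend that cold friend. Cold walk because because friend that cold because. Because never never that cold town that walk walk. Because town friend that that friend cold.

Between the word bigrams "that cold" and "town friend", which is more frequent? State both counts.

"that cold" (3 vs 2)

"that cold": 3 occurrences
"town friend": 2 occurrences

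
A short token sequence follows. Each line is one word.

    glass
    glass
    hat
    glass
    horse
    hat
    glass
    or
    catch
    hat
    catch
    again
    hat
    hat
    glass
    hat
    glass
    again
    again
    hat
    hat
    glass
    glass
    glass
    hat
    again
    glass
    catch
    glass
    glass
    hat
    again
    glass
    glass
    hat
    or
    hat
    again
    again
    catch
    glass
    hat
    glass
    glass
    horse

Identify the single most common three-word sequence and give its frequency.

Trigram frequencies (highest first):
  glass glass hat: 4
  glass hat glass: 3
  again hat hat: 2
  hat hat glass: 2
  hat glass glass: 2
  glass hat again: 2
  … (27 more, each ≤ 2)

"glass glass hat", 4 times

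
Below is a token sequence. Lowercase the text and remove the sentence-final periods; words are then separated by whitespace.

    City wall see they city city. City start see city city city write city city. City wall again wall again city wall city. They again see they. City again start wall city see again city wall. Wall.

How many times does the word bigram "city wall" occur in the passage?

Scanning the 36 overlapping bigram windows for "city wall":
  position 1–2: city wall
  position 16–17: city wall
  position 21–22: city wall
  position 35–36: city wall

4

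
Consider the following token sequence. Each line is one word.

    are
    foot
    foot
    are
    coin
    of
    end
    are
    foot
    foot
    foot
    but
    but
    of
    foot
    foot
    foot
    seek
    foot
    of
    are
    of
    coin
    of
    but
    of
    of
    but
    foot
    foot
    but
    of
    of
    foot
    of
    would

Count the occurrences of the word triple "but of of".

Scanning the 34 overlapping trigram windows for "but of of":
  position 25–27: but of of
  position 31–33: but of of

2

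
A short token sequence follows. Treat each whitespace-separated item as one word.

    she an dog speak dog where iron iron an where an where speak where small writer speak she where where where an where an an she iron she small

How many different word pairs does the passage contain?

23

29 tokens → 28 bigram windows in total.
Repeated bigrams (each contributes count−1 duplicates):
  an where: 3
  where an: 3
  where where: 2
5 duplicate windows → 28 − 5 = 23 distinct.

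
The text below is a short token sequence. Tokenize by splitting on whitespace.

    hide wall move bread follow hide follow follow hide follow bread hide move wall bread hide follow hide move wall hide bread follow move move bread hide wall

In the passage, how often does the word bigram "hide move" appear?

2

Scanning the 27 overlapping bigram windows for "hide move":
  position 12–13: hide move
  position 18–19: hide move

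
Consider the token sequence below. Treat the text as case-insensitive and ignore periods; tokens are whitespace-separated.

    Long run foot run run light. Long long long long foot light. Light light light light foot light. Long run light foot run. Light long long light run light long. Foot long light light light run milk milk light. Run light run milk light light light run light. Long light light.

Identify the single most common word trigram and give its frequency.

Trigram frequencies (highest first):
  light light light: 5
  run light long: 4
  light run light: 3
  light long long: 2
  long long long: 2
  long light light: 2
  … (29 more, each ≤ 2)

"light light light", 5 times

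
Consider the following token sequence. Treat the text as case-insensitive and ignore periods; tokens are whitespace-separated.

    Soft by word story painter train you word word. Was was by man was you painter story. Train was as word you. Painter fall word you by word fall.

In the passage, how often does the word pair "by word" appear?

2

Scanning the 28 overlapping bigram windows for "by word":
  position 2–3: by word
  position 27–28: by word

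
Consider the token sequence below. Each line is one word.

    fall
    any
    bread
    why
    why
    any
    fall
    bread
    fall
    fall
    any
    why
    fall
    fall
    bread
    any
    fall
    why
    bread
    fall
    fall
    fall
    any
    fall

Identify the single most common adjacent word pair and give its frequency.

"fall fall", 4 times

Bigram frequencies (highest first):
  fall fall: 4
  fall any: 3
  any fall: 3
  fall bread: 2
  bread fall: 2
  any bread: 1
  … (8 more, each ≤ 1)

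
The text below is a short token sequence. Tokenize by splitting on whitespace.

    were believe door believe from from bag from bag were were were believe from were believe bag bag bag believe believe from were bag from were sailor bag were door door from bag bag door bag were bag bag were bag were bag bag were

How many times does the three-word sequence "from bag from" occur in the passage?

1

Scanning the 43 overlapping trigram windows for "from bag from":
  position 6–8: from bag from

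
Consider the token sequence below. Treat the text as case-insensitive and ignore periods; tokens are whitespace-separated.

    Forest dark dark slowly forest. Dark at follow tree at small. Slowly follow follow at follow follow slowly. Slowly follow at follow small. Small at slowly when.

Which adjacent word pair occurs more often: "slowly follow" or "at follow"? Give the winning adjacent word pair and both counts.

"slowly follow": 2 occurrences
"at follow": 3 occurrences

"at follow" (3 vs 2)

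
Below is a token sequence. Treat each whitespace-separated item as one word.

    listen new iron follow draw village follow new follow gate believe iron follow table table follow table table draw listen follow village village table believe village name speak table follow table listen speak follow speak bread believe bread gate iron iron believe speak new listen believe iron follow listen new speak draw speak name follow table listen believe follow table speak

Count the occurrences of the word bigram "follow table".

Scanning the 60 overlapping bigram windows for "follow table":
  position 13–14: follow table
  position 16–17: follow table
  position 30–31: follow table
  position 55–56: follow table
  position 59–60: follow table

5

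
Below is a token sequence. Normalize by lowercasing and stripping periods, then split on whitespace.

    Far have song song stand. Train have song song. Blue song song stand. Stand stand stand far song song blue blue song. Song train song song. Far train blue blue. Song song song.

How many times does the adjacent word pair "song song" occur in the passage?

8

Scanning the 32 overlapping bigram windows for "song song":
  position 3–4: song song
  position 8–9: song song
  position 11–12: song song
  position 18–19: song song
  position 22–23: song song
  position 25–26: song song
  position 31–32: song song
  position 32–33: song song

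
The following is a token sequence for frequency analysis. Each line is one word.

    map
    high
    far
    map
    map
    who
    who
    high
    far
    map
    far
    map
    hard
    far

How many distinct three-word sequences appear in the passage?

14 tokens → 12 trigram windows in total.
Repeated trigrams (each contributes count−1 duplicates):
  high far map: 2
1 duplicate windows → 12 − 1 = 11 distinct.

11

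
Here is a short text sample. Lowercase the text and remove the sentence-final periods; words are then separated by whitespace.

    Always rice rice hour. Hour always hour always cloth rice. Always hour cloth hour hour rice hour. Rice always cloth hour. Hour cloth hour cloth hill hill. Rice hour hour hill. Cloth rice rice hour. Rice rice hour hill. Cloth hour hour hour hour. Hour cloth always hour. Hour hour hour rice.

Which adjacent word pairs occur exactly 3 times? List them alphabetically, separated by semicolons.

Bigram counts meeting the condition (exactly 3 times):
  always hour: 3
  rice rice: 3

always hour; rice rice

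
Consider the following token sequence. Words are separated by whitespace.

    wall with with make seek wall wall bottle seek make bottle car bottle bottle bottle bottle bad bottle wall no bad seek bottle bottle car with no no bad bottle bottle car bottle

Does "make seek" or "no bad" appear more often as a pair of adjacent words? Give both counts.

"make seek": 1 occurrence
"no bad": 2 occurrences

"no bad" (2 vs 1)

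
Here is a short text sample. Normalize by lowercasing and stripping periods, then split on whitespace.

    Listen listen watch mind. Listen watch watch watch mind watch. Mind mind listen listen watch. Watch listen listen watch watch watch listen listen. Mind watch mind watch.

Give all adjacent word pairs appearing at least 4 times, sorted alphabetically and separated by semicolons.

Bigram counts meeting the condition (at least 4 times):
  listen listen: 4
  listen watch: 4
  watch mind: 4
  watch watch: 5

listen listen; listen watch; watch mind; watch watch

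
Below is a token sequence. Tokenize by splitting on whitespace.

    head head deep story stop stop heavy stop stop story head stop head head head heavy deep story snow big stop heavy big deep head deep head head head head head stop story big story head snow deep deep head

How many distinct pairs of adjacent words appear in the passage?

24

40 tokens → 39 bigram windows in total.
Repeated bigrams (each contributes count−1 duplicates):
  head head: 7
  deep head: 3
  deep story: 2
  head deep: 2
  head stop: 2
  stop heavy: 2
  stop stop: 2
  stop story: 2
  … (1 more repeated)
15 duplicate windows → 39 − 15 = 24 distinct.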